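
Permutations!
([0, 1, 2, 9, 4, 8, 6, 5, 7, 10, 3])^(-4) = [0, 1, 2, 10, 4, 7, 6, 8, 5, 3, 9]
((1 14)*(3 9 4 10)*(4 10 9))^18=(14)(3 9)(4 10)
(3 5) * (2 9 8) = (2 9 8)(3 5) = [0, 1, 9, 5, 4, 3, 6, 7, 2, 8]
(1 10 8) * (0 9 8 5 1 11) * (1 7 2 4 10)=(0 9 8 11)(2 4 10 5 7)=[9, 1, 4, 3, 10, 7, 6, 2, 11, 8, 5, 0]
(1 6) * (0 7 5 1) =(0 7 5 1 6) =[7, 6, 2, 3, 4, 1, 0, 5]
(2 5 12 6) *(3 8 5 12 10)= (2 12 6)(3 8 5 10)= [0, 1, 12, 8, 4, 10, 2, 7, 5, 9, 3, 11, 6]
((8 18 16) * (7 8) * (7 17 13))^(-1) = (7 13 17 16 18 8)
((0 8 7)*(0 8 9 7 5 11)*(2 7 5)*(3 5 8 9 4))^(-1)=(0 11 5 3 4)(2 8 9 7)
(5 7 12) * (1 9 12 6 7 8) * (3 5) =[0, 9, 2, 5, 4, 8, 7, 6, 1, 12, 10, 11, 3] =(1 9 12 3 5 8)(6 7)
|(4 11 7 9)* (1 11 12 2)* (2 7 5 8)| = 20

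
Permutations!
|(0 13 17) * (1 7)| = |(0 13 17)(1 7)| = 6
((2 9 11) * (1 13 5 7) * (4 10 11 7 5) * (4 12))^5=((1 13 12 4 10 11 2 9 7))^5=(1 11 13 2 12 9 4 7 10)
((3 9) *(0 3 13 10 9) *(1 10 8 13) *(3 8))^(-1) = (0 3 13 8)(1 9 10) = ((0 8 13 3)(1 10 9))^(-1)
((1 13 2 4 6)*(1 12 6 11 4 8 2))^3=(1 13)(2 8)(4 11)(6 12)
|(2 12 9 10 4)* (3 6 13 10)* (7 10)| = |(2 12 9 3 6 13 7 10 4)| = 9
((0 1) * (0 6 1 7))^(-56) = ((0 7)(1 6))^(-56) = (7)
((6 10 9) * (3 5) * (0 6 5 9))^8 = ((0 6 10)(3 9 5))^8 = (0 10 6)(3 5 9)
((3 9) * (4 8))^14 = (9)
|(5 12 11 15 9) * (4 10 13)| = 15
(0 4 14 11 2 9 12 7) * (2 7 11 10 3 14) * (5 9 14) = (0 4 2 14 10 3 5 9 12 11 7) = [4, 1, 14, 5, 2, 9, 6, 0, 8, 12, 3, 7, 11, 13, 10]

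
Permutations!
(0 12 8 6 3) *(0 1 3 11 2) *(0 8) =[12, 3, 8, 1, 4, 5, 11, 7, 6, 9, 10, 2, 0] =(0 12)(1 3)(2 8 6 11)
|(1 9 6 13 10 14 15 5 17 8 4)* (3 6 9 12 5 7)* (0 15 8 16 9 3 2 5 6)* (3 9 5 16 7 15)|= |(0 3)(1 12 6 13 10 14 8 4)(2 16 5 17 7)|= 40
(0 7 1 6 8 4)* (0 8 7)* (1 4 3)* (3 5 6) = (1 3)(4 8 5 6 7) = [0, 3, 2, 1, 8, 6, 7, 4, 5]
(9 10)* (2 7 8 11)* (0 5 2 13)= (0 5 2 7 8 11 13)(9 10)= [5, 1, 7, 3, 4, 2, 6, 8, 11, 10, 9, 13, 12, 0]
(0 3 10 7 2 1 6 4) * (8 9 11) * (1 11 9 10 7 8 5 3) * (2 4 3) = (0 1 6 3 7 4)(2 11 5)(8 10) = [1, 6, 11, 7, 0, 2, 3, 4, 10, 9, 8, 5]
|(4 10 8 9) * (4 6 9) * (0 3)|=|(0 3)(4 10 8)(6 9)|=6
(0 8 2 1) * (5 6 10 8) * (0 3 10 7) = (0 5 6 7)(1 3 10 8 2) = [5, 3, 1, 10, 4, 6, 7, 0, 2, 9, 8]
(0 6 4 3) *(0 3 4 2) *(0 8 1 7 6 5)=(0 5)(1 7 6 2 8)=[5, 7, 8, 3, 4, 0, 2, 6, 1]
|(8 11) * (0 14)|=|(0 14)(8 11)|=2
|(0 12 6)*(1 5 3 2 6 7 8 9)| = 10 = |(0 12 7 8 9 1 5 3 2 6)|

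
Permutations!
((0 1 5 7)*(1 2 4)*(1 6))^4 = ((0 2 4 6 1 5 7))^4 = (0 1 2 5 4 7 6)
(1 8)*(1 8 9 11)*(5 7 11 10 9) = (1 5 7 11)(9 10) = [0, 5, 2, 3, 4, 7, 6, 11, 8, 10, 9, 1]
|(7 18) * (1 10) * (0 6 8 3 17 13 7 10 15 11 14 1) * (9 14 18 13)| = 12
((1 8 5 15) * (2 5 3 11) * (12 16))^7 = ((1 8 3 11 2 5 15)(12 16))^7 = (12 16)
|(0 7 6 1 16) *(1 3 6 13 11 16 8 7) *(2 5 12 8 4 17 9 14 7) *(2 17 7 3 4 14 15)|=70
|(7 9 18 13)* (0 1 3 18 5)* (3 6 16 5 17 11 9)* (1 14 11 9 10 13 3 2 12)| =12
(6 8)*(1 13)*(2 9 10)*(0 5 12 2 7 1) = (0 5 12 2 9 10 7 1 13)(6 8) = [5, 13, 9, 3, 4, 12, 8, 1, 6, 10, 7, 11, 2, 0]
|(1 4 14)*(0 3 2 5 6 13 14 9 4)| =8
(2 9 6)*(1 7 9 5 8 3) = (1 7 9 6 2 5 8 3) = [0, 7, 5, 1, 4, 8, 2, 9, 3, 6]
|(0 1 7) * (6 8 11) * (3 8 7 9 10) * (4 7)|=10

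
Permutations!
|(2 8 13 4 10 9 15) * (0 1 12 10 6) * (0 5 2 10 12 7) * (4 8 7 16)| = 24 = |(0 1 16 4 6 5 2 7)(8 13)(9 15 10)|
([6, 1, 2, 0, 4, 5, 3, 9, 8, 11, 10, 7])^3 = [0, 1, 2, 3, 4, 5, 6, 7, 8, 9, 10, 11]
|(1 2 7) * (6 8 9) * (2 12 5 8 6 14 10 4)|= 10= |(1 12 5 8 9 14 10 4 2 7)|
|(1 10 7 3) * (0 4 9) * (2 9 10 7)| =15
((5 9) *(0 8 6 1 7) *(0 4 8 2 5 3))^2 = (0 5 3 2 9)(1 4 6 7 8)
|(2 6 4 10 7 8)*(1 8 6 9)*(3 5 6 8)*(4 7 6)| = |(1 3 5 4 10 6 7 8 2 9)| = 10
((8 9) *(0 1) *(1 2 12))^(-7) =(0 2 12 1)(8 9)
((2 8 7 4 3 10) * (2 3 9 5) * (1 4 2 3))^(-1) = (1 10 3 5 9 4)(2 7 8)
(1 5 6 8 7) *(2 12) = (1 5 6 8 7)(2 12) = [0, 5, 12, 3, 4, 6, 8, 1, 7, 9, 10, 11, 2]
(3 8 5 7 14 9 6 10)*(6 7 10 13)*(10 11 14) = (3 8 5 11 14 9 7 10)(6 13) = [0, 1, 2, 8, 4, 11, 13, 10, 5, 7, 3, 14, 12, 6, 9]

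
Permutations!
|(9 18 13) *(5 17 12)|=3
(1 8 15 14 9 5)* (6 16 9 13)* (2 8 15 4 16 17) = (1 15 14 13 6 17 2 8 4 16 9 5) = [0, 15, 8, 3, 16, 1, 17, 7, 4, 5, 10, 11, 12, 6, 13, 14, 9, 2]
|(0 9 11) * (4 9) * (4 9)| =|(0 9 11)| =3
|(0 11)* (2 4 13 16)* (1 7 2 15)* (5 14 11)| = 28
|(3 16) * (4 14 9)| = 6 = |(3 16)(4 14 9)|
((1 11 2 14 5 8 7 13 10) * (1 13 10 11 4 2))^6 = ((1 4 2 14 5 8 7 10 13 11))^6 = (1 7 2 13 5)(4 10 14 11 8)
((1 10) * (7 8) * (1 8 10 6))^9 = ((1 6)(7 10 8))^9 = (10)(1 6)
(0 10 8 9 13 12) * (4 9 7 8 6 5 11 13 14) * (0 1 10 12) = (0 12 1 10 6 5 11 13)(4 9 14)(7 8) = [12, 10, 2, 3, 9, 11, 5, 8, 7, 14, 6, 13, 1, 0, 4]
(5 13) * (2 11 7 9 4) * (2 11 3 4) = [0, 1, 3, 4, 11, 13, 6, 9, 8, 2, 10, 7, 12, 5] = (2 3 4 11 7 9)(5 13)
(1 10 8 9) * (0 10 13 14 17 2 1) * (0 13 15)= [10, 15, 1, 3, 4, 5, 6, 7, 9, 13, 8, 11, 12, 14, 17, 0, 16, 2]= (0 10 8 9 13 14 17 2 1 15)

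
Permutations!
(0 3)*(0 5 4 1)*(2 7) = (0 3 5 4 1)(2 7) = [3, 0, 7, 5, 1, 4, 6, 2]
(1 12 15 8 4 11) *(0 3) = (0 3)(1 12 15 8 4 11) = [3, 12, 2, 0, 11, 5, 6, 7, 4, 9, 10, 1, 15, 13, 14, 8]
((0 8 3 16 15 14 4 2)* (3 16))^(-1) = ((0 8 16 15 14 4 2))^(-1) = (0 2 4 14 15 16 8)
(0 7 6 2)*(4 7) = (0 4 7 6 2) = [4, 1, 0, 3, 7, 5, 2, 6]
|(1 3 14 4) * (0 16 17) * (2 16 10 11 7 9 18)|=|(0 10 11 7 9 18 2 16 17)(1 3 14 4)|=36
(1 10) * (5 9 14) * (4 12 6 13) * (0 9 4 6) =(0 9 14 5 4 12)(1 10)(6 13) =[9, 10, 2, 3, 12, 4, 13, 7, 8, 14, 1, 11, 0, 6, 5]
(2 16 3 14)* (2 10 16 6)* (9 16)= (2 6)(3 14 10 9 16)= [0, 1, 6, 14, 4, 5, 2, 7, 8, 16, 9, 11, 12, 13, 10, 15, 3]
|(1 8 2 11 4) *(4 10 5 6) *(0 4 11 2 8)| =12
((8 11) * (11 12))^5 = ((8 12 11))^5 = (8 11 12)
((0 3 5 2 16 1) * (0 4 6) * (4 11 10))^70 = ((0 3 5 2 16 1 11 10 4 6))^70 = (16)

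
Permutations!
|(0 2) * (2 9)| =|(0 9 2)| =3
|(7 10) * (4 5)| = 2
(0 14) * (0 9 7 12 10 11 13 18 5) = (0 14 9 7 12 10 11 13 18 5) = [14, 1, 2, 3, 4, 0, 6, 12, 8, 7, 11, 13, 10, 18, 9, 15, 16, 17, 5]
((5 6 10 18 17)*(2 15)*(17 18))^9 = (18)(2 15)(5 6 10 17)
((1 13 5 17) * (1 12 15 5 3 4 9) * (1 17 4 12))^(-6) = (1 12 4)(3 5 17)(9 13 15) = ((1 13 3 12 15 5 4 9 17))^(-6)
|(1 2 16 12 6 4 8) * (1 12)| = 12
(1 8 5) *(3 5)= (1 8 3 5)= [0, 8, 2, 5, 4, 1, 6, 7, 3]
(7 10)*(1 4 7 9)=(1 4 7 10 9)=[0, 4, 2, 3, 7, 5, 6, 10, 8, 1, 9]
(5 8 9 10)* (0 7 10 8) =(0 7 10 5)(8 9) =[7, 1, 2, 3, 4, 0, 6, 10, 9, 8, 5]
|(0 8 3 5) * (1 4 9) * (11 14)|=12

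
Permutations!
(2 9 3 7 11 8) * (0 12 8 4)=(0 12 8 2 9 3 7 11 4)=[12, 1, 9, 7, 0, 5, 6, 11, 2, 3, 10, 4, 8]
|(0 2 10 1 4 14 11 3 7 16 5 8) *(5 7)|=|(0 2 10 1 4 14 11 3 5 8)(7 16)|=10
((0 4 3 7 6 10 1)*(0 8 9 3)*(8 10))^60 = (10)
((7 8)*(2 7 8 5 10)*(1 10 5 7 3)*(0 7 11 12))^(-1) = ((0 7 11 12)(1 10 2 3))^(-1) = (0 12 11 7)(1 3 2 10)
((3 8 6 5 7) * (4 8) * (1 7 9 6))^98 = ((1 7 3 4 8)(5 9 6))^98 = (1 4 7 8 3)(5 6 9)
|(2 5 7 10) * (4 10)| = 5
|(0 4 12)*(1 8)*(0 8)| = 5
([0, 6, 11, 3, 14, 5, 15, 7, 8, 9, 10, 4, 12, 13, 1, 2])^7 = (15)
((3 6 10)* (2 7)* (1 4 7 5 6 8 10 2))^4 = ((1 4 7)(2 5 6)(3 8 10))^4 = (1 4 7)(2 5 6)(3 8 10)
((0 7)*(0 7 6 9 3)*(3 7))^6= ((0 6 9 7 3))^6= (0 6 9 7 3)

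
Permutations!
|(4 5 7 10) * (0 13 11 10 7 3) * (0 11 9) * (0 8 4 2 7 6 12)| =|(0 13 9 8 4 5 3 11 10 2 7 6 12)| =13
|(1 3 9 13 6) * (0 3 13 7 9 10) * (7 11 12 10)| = |(0 3 7 9 11 12 10)(1 13 6)| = 21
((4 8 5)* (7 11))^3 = ((4 8 5)(7 11))^3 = (7 11)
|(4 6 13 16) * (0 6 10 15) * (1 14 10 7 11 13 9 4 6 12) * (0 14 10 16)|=|(0 12 1 10 15 14 16 6 9 4 7 11 13)|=13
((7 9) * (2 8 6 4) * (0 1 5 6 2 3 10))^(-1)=(0 10 3 4 6 5 1)(2 8)(7 9)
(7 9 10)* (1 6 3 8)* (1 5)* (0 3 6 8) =(0 3)(1 8 5)(7 9 10) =[3, 8, 2, 0, 4, 1, 6, 9, 5, 10, 7]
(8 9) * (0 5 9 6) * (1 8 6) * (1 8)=(0 5 9 6)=[5, 1, 2, 3, 4, 9, 0, 7, 8, 6]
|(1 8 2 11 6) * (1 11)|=|(1 8 2)(6 11)|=6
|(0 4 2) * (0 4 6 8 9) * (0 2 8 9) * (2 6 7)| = |(0 7 2 4 8)(6 9)| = 10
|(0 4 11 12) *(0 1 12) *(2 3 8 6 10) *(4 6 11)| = 14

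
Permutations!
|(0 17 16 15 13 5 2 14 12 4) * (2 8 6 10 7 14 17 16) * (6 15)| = 8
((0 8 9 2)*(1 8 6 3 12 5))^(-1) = ((0 6 3 12 5 1 8 9 2))^(-1) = (0 2 9 8 1 5 12 3 6)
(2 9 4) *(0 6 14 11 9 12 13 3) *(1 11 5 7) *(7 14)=(0 6 7 1 11 9 4 2 12 13 3)(5 14)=[6, 11, 12, 0, 2, 14, 7, 1, 8, 4, 10, 9, 13, 3, 5]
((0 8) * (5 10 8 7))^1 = ((0 7 5 10 8))^1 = (0 7 5 10 8)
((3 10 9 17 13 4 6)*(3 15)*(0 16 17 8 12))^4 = ((0 16 17 13 4 6 15 3 10 9 8 12))^4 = (0 4 10)(3 12 13)(6 9 16)(8 17 15)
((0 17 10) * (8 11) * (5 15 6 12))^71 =(0 10 17)(5 12 6 15)(8 11) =((0 17 10)(5 15 6 12)(8 11))^71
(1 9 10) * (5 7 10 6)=(1 9 6 5 7 10)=[0, 9, 2, 3, 4, 7, 5, 10, 8, 6, 1]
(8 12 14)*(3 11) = [0, 1, 2, 11, 4, 5, 6, 7, 12, 9, 10, 3, 14, 13, 8] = (3 11)(8 12 14)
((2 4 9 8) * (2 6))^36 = (2 4 9 8 6)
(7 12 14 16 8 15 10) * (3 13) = (3 13)(7 12 14 16 8 15 10) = [0, 1, 2, 13, 4, 5, 6, 12, 15, 9, 7, 11, 14, 3, 16, 10, 8]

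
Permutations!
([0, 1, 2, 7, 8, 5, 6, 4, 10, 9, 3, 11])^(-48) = (11)(3 4 10 7 8)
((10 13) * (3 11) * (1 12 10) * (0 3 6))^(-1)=((0 3 11 6)(1 12 10 13))^(-1)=(0 6 11 3)(1 13 10 12)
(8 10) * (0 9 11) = (0 9 11)(8 10) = [9, 1, 2, 3, 4, 5, 6, 7, 10, 11, 8, 0]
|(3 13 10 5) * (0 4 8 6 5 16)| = |(0 4 8 6 5 3 13 10 16)| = 9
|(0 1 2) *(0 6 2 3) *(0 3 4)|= |(0 1 4)(2 6)|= 6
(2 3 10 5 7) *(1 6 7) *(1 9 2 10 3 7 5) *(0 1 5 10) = (0 1 6 10 5 9 2 7) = [1, 6, 7, 3, 4, 9, 10, 0, 8, 2, 5]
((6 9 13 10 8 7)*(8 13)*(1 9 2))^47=(1 2 6 7 8 9)(10 13)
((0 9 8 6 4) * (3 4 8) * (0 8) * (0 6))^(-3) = ((0 9 3 4 8))^(-3) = (0 3 8 9 4)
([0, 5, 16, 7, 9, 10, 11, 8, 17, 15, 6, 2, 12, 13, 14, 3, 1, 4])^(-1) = (1 16 2 11 6 10 5)(3 15 9 4 17 8 7)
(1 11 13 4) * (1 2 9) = (1 11 13 4 2 9) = [0, 11, 9, 3, 2, 5, 6, 7, 8, 1, 10, 13, 12, 4]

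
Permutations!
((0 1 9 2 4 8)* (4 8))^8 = ((0 1 9 2 8))^8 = (0 2 1 8 9)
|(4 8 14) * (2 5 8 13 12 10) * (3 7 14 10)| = 12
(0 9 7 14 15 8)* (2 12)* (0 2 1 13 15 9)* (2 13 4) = [0, 4, 12, 3, 2, 5, 6, 14, 13, 7, 10, 11, 1, 15, 9, 8] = (1 4 2 12)(7 14 9)(8 13 15)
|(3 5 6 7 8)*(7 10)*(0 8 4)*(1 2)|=8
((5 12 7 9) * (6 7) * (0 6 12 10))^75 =(12)(0 9)(5 6)(7 10)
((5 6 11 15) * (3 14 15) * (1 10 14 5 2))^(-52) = ((1 10 14 15 2)(3 5 6 11))^(-52) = (1 15 10 2 14)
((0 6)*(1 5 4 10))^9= ((0 6)(1 5 4 10))^9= (0 6)(1 5 4 10)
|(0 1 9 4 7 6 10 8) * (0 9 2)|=6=|(0 1 2)(4 7 6 10 8 9)|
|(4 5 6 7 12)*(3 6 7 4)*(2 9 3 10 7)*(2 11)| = |(2 9 3 6 4 5 11)(7 12 10)| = 21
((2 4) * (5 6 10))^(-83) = (2 4)(5 6 10)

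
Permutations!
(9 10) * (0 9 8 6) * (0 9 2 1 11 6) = (0 2 1 11 6 9 10 8) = [2, 11, 1, 3, 4, 5, 9, 7, 0, 10, 8, 6]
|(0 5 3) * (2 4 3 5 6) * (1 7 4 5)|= 8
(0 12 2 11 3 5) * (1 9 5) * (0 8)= (0 12 2 11 3 1 9 5 8)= [12, 9, 11, 1, 4, 8, 6, 7, 0, 5, 10, 3, 2]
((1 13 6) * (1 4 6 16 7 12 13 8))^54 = ((1 8)(4 6)(7 12 13 16))^54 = (7 13)(12 16)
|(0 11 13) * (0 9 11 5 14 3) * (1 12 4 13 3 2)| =11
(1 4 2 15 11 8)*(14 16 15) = [0, 4, 14, 3, 2, 5, 6, 7, 1, 9, 10, 8, 12, 13, 16, 11, 15] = (1 4 2 14 16 15 11 8)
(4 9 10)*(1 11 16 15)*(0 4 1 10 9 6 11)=(0 4 6 11 16 15 10 1)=[4, 0, 2, 3, 6, 5, 11, 7, 8, 9, 1, 16, 12, 13, 14, 10, 15]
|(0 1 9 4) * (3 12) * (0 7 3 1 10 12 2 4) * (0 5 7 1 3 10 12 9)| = |(0 12 3 2 4 1)(5 7 10 9)| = 12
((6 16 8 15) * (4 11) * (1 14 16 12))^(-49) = ((1 14 16 8 15 6 12)(4 11))^(-49) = (16)(4 11)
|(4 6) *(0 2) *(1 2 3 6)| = |(0 3 6 4 1 2)| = 6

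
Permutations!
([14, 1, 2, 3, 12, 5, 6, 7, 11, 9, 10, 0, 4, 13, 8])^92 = (14)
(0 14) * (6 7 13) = (0 14)(6 7 13) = [14, 1, 2, 3, 4, 5, 7, 13, 8, 9, 10, 11, 12, 6, 0]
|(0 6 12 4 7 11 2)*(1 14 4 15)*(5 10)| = |(0 6 12 15 1 14 4 7 11 2)(5 10)| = 10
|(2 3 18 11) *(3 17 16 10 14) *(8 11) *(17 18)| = |(2 18 8 11)(3 17 16 10 14)| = 20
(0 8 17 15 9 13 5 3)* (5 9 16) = (0 8 17 15 16 5 3)(9 13) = [8, 1, 2, 0, 4, 3, 6, 7, 17, 13, 10, 11, 12, 9, 14, 16, 5, 15]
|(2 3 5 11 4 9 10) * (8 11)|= 8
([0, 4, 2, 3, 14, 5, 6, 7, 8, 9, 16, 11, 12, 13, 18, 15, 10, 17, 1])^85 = (1 4 14 18)(10 16)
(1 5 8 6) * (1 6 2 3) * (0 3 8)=(0 3 1 5)(2 8)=[3, 5, 8, 1, 4, 0, 6, 7, 2]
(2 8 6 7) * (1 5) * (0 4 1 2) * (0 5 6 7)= (0 4 1 6)(2 8 7 5)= [4, 6, 8, 3, 1, 2, 0, 5, 7]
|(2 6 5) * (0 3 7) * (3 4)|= 12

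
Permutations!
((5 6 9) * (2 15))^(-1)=((2 15)(5 6 9))^(-1)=(2 15)(5 9 6)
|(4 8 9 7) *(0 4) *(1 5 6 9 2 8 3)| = 8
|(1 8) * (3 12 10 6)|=4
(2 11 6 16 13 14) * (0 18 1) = (0 18 1)(2 11 6 16 13 14) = [18, 0, 11, 3, 4, 5, 16, 7, 8, 9, 10, 6, 12, 14, 2, 15, 13, 17, 1]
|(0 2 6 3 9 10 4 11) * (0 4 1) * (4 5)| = |(0 2 6 3 9 10 1)(4 11 5)| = 21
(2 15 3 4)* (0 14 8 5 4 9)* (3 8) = [14, 1, 15, 9, 2, 4, 6, 7, 5, 0, 10, 11, 12, 13, 3, 8] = (0 14 3 9)(2 15 8 5 4)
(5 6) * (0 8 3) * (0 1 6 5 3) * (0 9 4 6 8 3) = (0 3 1 8 9 4 6) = [3, 8, 2, 1, 6, 5, 0, 7, 9, 4]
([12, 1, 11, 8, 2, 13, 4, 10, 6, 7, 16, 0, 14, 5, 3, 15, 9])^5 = (0 6 12 4 14 2 3 11 8)(5 13)(7 10 16 9)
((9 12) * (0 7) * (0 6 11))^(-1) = (0 11 6 7)(9 12)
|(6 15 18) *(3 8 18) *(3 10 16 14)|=8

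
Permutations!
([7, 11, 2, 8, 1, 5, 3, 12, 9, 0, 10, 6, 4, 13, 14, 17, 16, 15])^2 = (17)(0 12 1 6 8)(3 9 7 4 11)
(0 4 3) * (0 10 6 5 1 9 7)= (0 4 3 10 6 5 1 9 7)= [4, 9, 2, 10, 3, 1, 5, 0, 8, 7, 6]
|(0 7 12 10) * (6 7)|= 5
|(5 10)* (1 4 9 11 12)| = |(1 4 9 11 12)(5 10)| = 10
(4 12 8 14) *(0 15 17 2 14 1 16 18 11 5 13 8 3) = (0 15 17 2 14 4 12 3)(1 16 18 11 5 13 8) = [15, 16, 14, 0, 12, 13, 6, 7, 1, 9, 10, 5, 3, 8, 4, 17, 18, 2, 11]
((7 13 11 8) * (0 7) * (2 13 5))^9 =((0 7 5 2 13 11 8))^9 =(0 5 13 8 7 2 11)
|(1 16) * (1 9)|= 3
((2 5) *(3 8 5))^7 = (2 5 8 3)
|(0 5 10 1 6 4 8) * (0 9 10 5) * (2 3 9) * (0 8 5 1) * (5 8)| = |(0 5 1 6 4 8 2 3 9 10)| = 10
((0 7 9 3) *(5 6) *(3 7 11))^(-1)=(0 3 11)(5 6)(7 9)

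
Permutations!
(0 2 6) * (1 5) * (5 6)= (0 2 5 1 6)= [2, 6, 5, 3, 4, 1, 0]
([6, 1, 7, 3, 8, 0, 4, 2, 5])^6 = (0 6 4 8 5)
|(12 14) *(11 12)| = 3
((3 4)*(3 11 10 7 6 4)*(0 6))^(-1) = (0 7 10 11 4 6)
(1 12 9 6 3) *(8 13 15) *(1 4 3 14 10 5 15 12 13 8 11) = (1 13 12 9 6 14 10 5 15 11)(3 4) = [0, 13, 2, 4, 3, 15, 14, 7, 8, 6, 5, 1, 9, 12, 10, 11]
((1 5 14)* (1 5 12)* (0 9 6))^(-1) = (0 6 9)(1 12)(5 14)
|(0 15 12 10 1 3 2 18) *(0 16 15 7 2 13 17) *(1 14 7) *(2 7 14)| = |(0 1 3 13 17)(2 18 16 15 12 10)| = 30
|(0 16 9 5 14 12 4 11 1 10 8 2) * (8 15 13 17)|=15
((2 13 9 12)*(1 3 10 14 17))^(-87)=((1 3 10 14 17)(2 13 9 12))^(-87)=(1 14 3 17 10)(2 13 9 12)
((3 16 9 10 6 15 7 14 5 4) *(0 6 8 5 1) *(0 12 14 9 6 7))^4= (0 8 16 7 5 6 9 4 15 10 3)(1 12 14)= ((0 7 9 10 8 5 4 3 16 6 15)(1 12 14))^4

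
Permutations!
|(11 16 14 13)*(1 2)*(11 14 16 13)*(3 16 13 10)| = 6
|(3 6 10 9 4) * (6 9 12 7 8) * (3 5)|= 20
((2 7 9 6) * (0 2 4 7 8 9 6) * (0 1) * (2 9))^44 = ((0 9 1)(2 8)(4 7 6))^44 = (0 1 9)(4 6 7)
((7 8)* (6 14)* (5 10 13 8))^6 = ((5 10 13 8 7)(6 14))^6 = (14)(5 10 13 8 7)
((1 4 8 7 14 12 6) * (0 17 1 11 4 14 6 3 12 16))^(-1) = (0 16 14 1 17)(3 12)(4 11 6 7 8)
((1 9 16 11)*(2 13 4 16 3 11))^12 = (16)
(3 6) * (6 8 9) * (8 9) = (3 9 6) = [0, 1, 2, 9, 4, 5, 3, 7, 8, 6]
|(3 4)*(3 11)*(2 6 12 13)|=|(2 6 12 13)(3 4 11)|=12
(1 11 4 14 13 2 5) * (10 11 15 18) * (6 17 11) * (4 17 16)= (1 15 18 10 6 16 4 14 13 2 5)(11 17)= [0, 15, 5, 3, 14, 1, 16, 7, 8, 9, 6, 17, 12, 2, 13, 18, 4, 11, 10]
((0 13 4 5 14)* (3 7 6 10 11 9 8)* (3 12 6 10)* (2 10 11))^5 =(14)(2 10)(3 12 9 7 6 8 11)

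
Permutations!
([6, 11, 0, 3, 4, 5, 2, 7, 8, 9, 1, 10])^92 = (0 2 6)(1 10 11)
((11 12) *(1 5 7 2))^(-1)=((1 5 7 2)(11 12))^(-1)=(1 2 7 5)(11 12)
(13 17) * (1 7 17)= (1 7 17 13)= [0, 7, 2, 3, 4, 5, 6, 17, 8, 9, 10, 11, 12, 1, 14, 15, 16, 13]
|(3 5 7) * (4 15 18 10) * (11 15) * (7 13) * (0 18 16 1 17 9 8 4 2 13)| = 8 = |(0 18 10 2 13 7 3 5)(1 17 9 8 4 11 15 16)|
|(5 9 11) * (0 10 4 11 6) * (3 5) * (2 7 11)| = 10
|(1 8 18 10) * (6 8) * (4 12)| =10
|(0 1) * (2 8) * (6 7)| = |(0 1)(2 8)(6 7)| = 2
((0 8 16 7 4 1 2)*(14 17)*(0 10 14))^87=((0 8 16 7 4 1 2 10 14 17))^87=(0 10 4 8 14 1 16 17 2 7)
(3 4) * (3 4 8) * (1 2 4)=(1 2 4)(3 8)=[0, 2, 4, 8, 1, 5, 6, 7, 3]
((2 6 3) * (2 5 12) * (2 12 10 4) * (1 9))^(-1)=(12)(1 9)(2 4 10 5 3 6)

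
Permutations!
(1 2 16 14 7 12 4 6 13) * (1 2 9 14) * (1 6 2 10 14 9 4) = (1 4 2 16 6 13 10 14 7 12) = [0, 4, 16, 3, 2, 5, 13, 12, 8, 9, 14, 11, 1, 10, 7, 15, 6]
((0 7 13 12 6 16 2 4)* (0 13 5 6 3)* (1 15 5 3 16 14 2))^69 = (1 16 12 13 4 2 14 6 5 15)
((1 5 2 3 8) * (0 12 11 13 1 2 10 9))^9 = (0 12 11 13 1 5 10 9)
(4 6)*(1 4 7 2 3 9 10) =(1 4 6 7 2 3 9 10) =[0, 4, 3, 9, 6, 5, 7, 2, 8, 10, 1]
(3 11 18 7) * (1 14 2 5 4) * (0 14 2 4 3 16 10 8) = (0 14 4 1 2 5 3 11 18 7 16 10 8) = [14, 2, 5, 11, 1, 3, 6, 16, 0, 9, 8, 18, 12, 13, 4, 15, 10, 17, 7]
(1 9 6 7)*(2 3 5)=(1 9 6 7)(2 3 5)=[0, 9, 3, 5, 4, 2, 7, 1, 8, 6]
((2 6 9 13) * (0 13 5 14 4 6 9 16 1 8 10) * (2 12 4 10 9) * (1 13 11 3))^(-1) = (0 10 14 5 9 8 1 3 11)(4 12 13 16 6)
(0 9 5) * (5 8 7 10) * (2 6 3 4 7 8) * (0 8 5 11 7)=(0 9 2 6 3 4)(5 8)(7 10 11)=[9, 1, 6, 4, 0, 8, 3, 10, 5, 2, 11, 7]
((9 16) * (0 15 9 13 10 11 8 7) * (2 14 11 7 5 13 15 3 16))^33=((0 3 16 15 9 2 14 11 8 5 13 10 7))^33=(0 11 3 8 16 5 15 13 9 10 2 7 14)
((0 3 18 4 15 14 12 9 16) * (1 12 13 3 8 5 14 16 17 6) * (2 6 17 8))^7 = (0 5 16 8 15 9 4 12 18 1 3 6 13 2 14)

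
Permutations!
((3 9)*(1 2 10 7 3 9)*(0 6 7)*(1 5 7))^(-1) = (0 10 2 1 6)(3 7 5)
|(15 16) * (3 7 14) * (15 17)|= |(3 7 14)(15 16 17)|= 3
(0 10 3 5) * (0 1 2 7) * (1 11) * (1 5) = [10, 2, 7, 1, 4, 11, 6, 0, 8, 9, 3, 5] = (0 10 3 1 2 7)(5 11)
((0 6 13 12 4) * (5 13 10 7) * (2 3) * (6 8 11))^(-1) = (0 4 12 13 5 7 10 6 11 8)(2 3)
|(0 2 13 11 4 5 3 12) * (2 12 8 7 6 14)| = 10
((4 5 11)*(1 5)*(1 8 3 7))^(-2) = (1 3 4 5 7 8 11)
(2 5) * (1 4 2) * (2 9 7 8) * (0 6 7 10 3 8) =(0 6 7)(1 4 9 10 3 8 2 5) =[6, 4, 5, 8, 9, 1, 7, 0, 2, 10, 3]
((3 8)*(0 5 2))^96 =((0 5 2)(3 8))^96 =(8)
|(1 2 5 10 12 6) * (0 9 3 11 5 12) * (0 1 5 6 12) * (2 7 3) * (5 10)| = 6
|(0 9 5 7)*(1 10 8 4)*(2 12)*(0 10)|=8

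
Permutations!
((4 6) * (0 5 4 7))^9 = (0 7 6 4 5)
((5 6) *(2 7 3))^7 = ((2 7 3)(5 6))^7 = (2 7 3)(5 6)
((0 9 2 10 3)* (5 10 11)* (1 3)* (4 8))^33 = (0 9 2 11 5 10 1 3)(4 8) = ((0 9 2 11 5 10 1 3)(4 8))^33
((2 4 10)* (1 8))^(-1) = (1 8)(2 10 4)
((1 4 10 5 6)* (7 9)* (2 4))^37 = (1 2 4 10 5 6)(7 9)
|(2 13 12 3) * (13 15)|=5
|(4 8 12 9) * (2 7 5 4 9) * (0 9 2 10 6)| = |(0 9 2 7 5 4 8 12 10 6)| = 10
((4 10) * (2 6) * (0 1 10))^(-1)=(0 4 10 1)(2 6)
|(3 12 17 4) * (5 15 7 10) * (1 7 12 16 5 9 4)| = 11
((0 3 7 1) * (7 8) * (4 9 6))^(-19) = (0 3 8 7 1)(4 6 9)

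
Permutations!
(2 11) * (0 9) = (0 9)(2 11) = [9, 1, 11, 3, 4, 5, 6, 7, 8, 0, 10, 2]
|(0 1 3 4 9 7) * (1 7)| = 4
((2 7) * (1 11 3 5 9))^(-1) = (1 9 5 3 11)(2 7)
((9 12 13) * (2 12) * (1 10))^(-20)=(13)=((1 10)(2 12 13 9))^(-20)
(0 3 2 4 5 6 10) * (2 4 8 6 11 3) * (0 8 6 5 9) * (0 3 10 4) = (0 2 6 4 9 3)(5 11 10 8) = [2, 1, 6, 0, 9, 11, 4, 7, 5, 3, 8, 10]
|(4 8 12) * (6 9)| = |(4 8 12)(6 9)| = 6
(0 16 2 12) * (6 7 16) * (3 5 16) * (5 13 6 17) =(0 17 5 16 2 12)(3 13 6 7) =[17, 1, 12, 13, 4, 16, 7, 3, 8, 9, 10, 11, 0, 6, 14, 15, 2, 5]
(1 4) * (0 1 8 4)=(0 1)(4 8)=[1, 0, 2, 3, 8, 5, 6, 7, 4]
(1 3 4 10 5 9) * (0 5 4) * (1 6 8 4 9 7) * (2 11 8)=(0 5 7 1 3)(2 11 8 4 10 9 6)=[5, 3, 11, 0, 10, 7, 2, 1, 4, 6, 9, 8]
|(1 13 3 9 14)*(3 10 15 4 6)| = 9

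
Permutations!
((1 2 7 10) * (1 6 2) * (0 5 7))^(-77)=((0 5 7 10 6 2))^(-77)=(0 5 7 10 6 2)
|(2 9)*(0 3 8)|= 6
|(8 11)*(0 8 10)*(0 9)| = 5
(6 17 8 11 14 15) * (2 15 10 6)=(2 15)(6 17 8 11 14 10)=[0, 1, 15, 3, 4, 5, 17, 7, 11, 9, 6, 14, 12, 13, 10, 2, 16, 8]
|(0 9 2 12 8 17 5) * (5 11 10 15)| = |(0 9 2 12 8 17 11 10 15 5)| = 10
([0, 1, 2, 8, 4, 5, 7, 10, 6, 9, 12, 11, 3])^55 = [0, 1, 2, 8, 4, 5, 7, 10, 6, 9, 12, 11, 3]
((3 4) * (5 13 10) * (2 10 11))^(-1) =((2 10 5 13 11)(3 4))^(-1) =(2 11 13 5 10)(3 4)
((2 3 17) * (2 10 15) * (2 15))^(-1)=((2 3 17 10))^(-1)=(2 10 17 3)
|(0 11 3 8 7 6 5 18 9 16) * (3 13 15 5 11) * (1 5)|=|(0 3 8 7 6 11 13 15 1 5 18 9 16)|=13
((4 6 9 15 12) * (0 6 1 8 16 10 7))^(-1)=(0 7 10 16 8 1 4 12 15 9 6)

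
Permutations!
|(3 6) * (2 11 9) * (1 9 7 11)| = 6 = |(1 9 2)(3 6)(7 11)|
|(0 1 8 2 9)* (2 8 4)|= |(0 1 4 2 9)|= 5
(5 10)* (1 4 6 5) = [0, 4, 2, 3, 6, 10, 5, 7, 8, 9, 1] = (1 4 6 5 10)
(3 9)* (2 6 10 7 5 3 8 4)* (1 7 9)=(1 7 5 3)(2 6 10 9 8 4)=[0, 7, 6, 1, 2, 3, 10, 5, 4, 8, 9]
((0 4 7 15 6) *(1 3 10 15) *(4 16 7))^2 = ((0 16 7 1 3 10 15 6))^2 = (0 7 3 15)(1 10 6 16)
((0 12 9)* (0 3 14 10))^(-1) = ((0 12 9 3 14 10))^(-1) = (0 10 14 3 9 12)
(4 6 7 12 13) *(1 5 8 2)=(1 5 8 2)(4 6 7 12 13)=[0, 5, 1, 3, 6, 8, 7, 12, 2, 9, 10, 11, 13, 4]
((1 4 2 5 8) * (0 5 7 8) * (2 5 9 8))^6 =(9)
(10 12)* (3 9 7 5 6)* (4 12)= (3 9 7 5 6)(4 12 10)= [0, 1, 2, 9, 12, 6, 3, 5, 8, 7, 4, 11, 10]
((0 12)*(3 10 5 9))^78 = (12)(3 5)(9 10)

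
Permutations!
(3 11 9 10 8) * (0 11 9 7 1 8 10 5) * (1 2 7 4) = (0 11 4 1 8 3 9 5)(2 7) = [11, 8, 7, 9, 1, 0, 6, 2, 3, 5, 10, 4]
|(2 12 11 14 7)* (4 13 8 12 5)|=9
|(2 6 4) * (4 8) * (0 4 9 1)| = |(0 4 2 6 8 9 1)| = 7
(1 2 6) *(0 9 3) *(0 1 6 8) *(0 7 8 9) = (1 2 9 3)(7 8) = [0, 2, 9, 1, 4, 5, 6, 8, 7, 3]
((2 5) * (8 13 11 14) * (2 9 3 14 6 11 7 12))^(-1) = (2 12 7 13 8 14 3 9 5)(6 11) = ((2 5 9 3 14 8 13 7 12)(6 11))^(-1)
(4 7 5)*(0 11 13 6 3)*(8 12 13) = [11, 1, 2, 0, 7, 4, 3, 5, 12, 9, 10, 8, 13, 6] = (0 11 8 12 13 6 3)(4 7 5)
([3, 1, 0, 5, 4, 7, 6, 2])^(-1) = [2, 1, 7, 0, 4, 3, 6, 5]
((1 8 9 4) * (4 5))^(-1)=(1 4 5 9 8)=((1 8 9 5 4))^(-1)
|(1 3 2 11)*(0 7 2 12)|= 7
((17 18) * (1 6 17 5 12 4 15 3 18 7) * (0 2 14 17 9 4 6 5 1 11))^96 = (1 15 6)(3 9 5)(4 12 18)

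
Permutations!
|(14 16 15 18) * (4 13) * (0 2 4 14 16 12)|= 6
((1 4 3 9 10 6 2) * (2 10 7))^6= ((1 4 3 9 7 2)(6 10))^6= (10)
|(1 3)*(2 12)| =|(1 3)(2 12)| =2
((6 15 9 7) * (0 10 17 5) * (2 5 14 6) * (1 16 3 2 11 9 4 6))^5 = ((0 10 17 14 1 16 3 2 5)(4 6 15)(7 11 9))^5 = (0 16 10 3 17 2 14 5 1)(4 15 6)(7 9 11)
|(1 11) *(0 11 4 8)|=5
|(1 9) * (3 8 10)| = 6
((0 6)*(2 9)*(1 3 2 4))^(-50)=(9)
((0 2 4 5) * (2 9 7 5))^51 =((0 9 7 5)(2 4))^51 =(0 5 7 9)(2 4)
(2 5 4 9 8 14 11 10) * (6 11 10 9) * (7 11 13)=(2 5 4 6 13 7 11 9 8 14 10)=[0, 1, 5, 3, 6, 4, 13, 11, 14, 8, 2, 9, 12, 7, 10]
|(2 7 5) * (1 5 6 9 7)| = 3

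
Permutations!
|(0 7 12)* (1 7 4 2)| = 6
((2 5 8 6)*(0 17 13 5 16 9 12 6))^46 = ((0 17 13 5 8)(2 16 9 12 6))^46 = (0 17 13 5 8)(2 16 9 12 6)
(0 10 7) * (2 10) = (0 2 10 7) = [2, 1, 10, 3, 4, 5, 6, 0, 8, 9, 7]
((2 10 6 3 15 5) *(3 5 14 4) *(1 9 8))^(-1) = (1 8 9)(2 5 6 10)(3 4 14 15)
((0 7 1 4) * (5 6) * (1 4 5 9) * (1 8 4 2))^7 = (0 8 6 1 7 4 9 5 2)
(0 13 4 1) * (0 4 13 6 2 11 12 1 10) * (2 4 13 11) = [6, 13, 2, 3, 10, 5, 4, 7, 8, 9, 0, 12, 1, 11] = (0 6 4 10)(1 13 11 12)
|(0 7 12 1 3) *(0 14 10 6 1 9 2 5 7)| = 5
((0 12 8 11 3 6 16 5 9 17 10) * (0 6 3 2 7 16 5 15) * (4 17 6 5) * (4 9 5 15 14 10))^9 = (0 15 10 14 16 7 2 11 8 12)(4 17)(6 9)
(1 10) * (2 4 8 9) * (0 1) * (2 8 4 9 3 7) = (0 1 10)(2 9 8 3 7) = [1, 10, 9, 7, 4, 5, 6, 2, 3, 8, 0]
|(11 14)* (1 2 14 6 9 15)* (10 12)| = 14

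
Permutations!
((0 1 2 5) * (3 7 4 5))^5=((0 1 2 3 7 4 5))^5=(0 4 3 1 5 7 2)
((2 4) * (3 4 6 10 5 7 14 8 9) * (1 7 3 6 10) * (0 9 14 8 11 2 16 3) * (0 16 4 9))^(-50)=(1 9 16 10 11 8)(2 14 7 6 3 5)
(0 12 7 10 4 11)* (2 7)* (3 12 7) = (0 7 10 4 11)(2 3 12) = [7, 1, 3, 12, 11, 5, 6, 10, 8, 9, 4, 0, 2]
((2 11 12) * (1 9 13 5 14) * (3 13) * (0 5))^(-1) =(0 13 3 9 1 14 5)(2 12 11)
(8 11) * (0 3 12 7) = (0 3 12 7)(8 11) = [3, 1, 2, 12, 4, 5, 6, 0, 11, 9, 10, 8, 7]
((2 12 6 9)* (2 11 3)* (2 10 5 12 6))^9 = ((2 6 9 11 3 10 5 12))^9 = (2 6 9 11 3 10 5 12)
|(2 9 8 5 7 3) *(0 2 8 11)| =|(0 2 9 11)(3 8 5 7)| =4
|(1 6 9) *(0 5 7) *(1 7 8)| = |(0 5 8 1 6 9 7)| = 7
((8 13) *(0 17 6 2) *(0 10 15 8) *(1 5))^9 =((0 17 6 2 10 15 8 13)(1 5))^9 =(0 17 6 2 10 15 8 13)(1 5)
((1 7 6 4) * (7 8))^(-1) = ((1 8 7 6 4))^(-1) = (1 4 6 7 8)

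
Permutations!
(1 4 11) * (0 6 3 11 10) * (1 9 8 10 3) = (0 6 1 4 3 11 9 8 10) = [6, 4, 2, 11, 3, 5, 1, 7, 10, 8, 0, 9]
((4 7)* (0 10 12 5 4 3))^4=(0 4 10 7 12 3 5)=((0 10 12 5 4 7 3))^4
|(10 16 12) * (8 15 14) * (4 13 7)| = 3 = |(4 13 7)(8 15 14)(10 16 12)|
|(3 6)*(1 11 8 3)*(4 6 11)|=|(1 4 6)(3 11 8)|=3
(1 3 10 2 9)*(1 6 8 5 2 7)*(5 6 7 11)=(1 3 10 11 5 2 9 7)(6 8)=[0, 3, 9, 10, 4, 2, 8, 1, 6, 7, 11, 5]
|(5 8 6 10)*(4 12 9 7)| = |(4 12 9 7)(5 8 6 10)| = 4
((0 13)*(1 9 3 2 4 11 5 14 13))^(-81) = (0 13 14 5 11 4 2 3 9 1)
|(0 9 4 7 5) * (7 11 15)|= 7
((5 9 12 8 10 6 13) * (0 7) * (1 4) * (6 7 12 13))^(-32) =(0 10 12 7 8)(5 9 13)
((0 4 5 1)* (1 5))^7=(5)(0 4 1)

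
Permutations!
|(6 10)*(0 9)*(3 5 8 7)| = |(0 9)(3 5 8 7)(6 10)| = 4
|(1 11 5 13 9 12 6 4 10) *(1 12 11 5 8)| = 12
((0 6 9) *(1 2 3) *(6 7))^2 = ((0 7 6 9)(1 2 3))^2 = (0 6)(1 3 2)(7 9)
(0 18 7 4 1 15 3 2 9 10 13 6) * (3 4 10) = [18, 15, 9, 2, 1, 5, 0, 10, 8, 3, 13, 11, 12, 6, 14, 4, 16, 17, 7] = (0 18 7 10 13 6)(1 15 4)(2 9 3)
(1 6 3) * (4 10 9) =(1 6 3)(4 10 9) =[0, 6, 2, 1, 10, 5, 3, 7, 8, 4, 9]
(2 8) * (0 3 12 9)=[3, 1, 8, 12, 4, 5, 6, 7, 2, 0, 10, 11, 9]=(0 3 12 9)(2 8)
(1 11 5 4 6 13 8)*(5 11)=(1 5 4 6 13 8)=[0, 5, 2, 3, 6, 4, 13, 7, 1, 9, 10, 11, 12, 8]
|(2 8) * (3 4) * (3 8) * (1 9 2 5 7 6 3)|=6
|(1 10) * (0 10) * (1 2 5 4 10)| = |(0 1)(2 5 4 10)| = 4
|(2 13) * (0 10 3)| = 6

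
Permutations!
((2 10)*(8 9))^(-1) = (2 10)(8 9)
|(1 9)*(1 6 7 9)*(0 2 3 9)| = |(0 2 3 9 6 7)| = 6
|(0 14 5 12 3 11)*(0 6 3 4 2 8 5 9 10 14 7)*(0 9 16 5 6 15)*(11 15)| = 14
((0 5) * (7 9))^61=(0 5)(7 9)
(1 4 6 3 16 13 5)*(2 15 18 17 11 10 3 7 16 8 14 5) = (1 4 6 7 16 13 2 15 18 17 11 10 3 8 14 5) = [0, 4, 15, 8, 6, 1, 7, 16, 14, 9, 3, 10, 12, 2, 5, 18, 13, 11, 17]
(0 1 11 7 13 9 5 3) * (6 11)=[1, 6, 2, 0, 4, 3, 11, 13, 8, 5, 10, 7, 12, 9]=(0 1 6 11 7 13 9 5 3)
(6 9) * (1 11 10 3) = [0, 11, 2, 1, 4, 5, 9, 7, 8, 6, 3, 10] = (1 11 10 3)(6 9)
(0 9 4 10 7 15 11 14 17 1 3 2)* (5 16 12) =[9, 3, 0, 2, 10, 16, 6, 15, 8, 4, 7, 14, 5, 13, 17, 11, 12, 1] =(0 9 4 10 7 15 11 14 17 1 3 2)(5 16 12)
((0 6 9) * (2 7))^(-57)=(9)(2 7)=((0 6 9)(2 7))^(-57)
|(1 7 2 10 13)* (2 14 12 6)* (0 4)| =|(0 4)(1 7 14 12 6 2 10 13)| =8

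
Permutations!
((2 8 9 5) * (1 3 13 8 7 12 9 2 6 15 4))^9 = (1 6 12 8)(2 3 15 9)(4 5 7 13)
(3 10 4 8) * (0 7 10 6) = (0 7 10 4 8 3 6) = [7, 1, 2, 6, 8, 5, 0, 10, 3, 9, 4]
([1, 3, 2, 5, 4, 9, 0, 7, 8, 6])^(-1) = [6, 0, 2, 1, 4, 3, 9, 7, 8, 5]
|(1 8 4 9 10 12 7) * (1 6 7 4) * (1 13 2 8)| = 12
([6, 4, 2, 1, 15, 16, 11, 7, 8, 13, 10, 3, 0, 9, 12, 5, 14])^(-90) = (0 14 5 4 3 6 12 16 15 1 11)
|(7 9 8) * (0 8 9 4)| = 4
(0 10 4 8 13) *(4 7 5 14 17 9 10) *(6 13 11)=[4, 1, 2, 3, 8, 14, 13, 5, 11, 10, 7, 6, 12, 0, 17, 15, 16, 9]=(0 4 8 11 6 13)(5 14 17 9 10 7)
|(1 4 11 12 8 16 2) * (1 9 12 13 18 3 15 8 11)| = |(1 4)(2 9 12 11 13 18 3 15 8 16)| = 10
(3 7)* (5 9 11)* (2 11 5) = [0, 1, 11, 7, 4, 9, 6, 3, 8, 5, 10, 2] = (2 11)(3 7)(5 9)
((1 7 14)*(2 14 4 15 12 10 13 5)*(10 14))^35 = (1 14 12 15 4 7)(2 5 13 10) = ((1 7 4 15 12 14)(2 10 13 5))^35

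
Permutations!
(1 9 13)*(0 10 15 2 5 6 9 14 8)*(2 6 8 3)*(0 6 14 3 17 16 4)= (0 10 15 14 17 16 4)(1 3 2 5 8 6 9 13)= [10, 3, 5, 2, 0, 8, 9, 7, 6, 13, 15, 11, 12, 1, 17, 14, 4, 16]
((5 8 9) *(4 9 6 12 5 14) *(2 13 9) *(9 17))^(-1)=(2 4 14 9 17 13)(5 12 6 8)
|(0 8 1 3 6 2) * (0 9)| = 7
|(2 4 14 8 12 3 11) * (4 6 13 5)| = 10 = |(2 6 13 5 4 14 8 12 3 11)|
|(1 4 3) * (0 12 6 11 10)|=15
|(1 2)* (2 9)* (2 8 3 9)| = 6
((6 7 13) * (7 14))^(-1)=(6 13 7 14)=((6 14 7 13))^(-1)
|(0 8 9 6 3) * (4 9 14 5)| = 8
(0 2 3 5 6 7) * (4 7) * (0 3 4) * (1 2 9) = [9, 2, 4, 5, 7, 6, 0, 3, 8, 1] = (0 9 1 2 4 7 3 5 6)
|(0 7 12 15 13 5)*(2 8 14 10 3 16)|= 6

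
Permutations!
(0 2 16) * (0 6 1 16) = (0 2)(1 16 6) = [2, 16, 0, 3, 4, 5, 1, 7, 8, 9, 10, 11, 12, 13, 14, 15, 6]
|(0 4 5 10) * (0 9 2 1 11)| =8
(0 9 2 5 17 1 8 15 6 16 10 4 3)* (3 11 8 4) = (0 9 2 5 17 1 4 11 8 15 6 16 10 3) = [9, 4, 5, 0, 11, 17, 16, 7, 15, 2, 3, 8, 12, 13, 14, 6, 10, 1]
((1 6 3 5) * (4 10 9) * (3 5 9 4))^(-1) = ((1 6 5)(3 9)(4 10))^(-1) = (1 5 6)(3 9)(4 10)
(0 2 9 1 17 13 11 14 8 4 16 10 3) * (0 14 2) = (1 17 13 11 2 9)(3 14 8 4 16 10) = [0, 17, 9, 14, 16, 5, 6, 7, 4, 1, 3, 2, 12, 11, 8, 15, 10, 13]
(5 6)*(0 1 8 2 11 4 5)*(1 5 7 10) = [5, 8, 11, 3, 7, 6, 0, 10, 2, 9, 1, 4] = (0 5 6)(1 8 2 11 4 7 10)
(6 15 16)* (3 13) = (3 13)(6 15 16) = [0, 1, 2, 13, 4, 5, 15, 7, 8, 9, 10, 11, 12, 3, 14, 16, 6]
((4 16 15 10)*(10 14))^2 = (4 15 10 16 14)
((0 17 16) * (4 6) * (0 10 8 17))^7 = ((4 6)(8 17 16 10))^7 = (4 6)(8 10 16 17)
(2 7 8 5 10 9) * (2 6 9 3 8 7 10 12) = (2 10 3 8 5 12)(6 9) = [0, 1, 10, 8, 4, 12, 9, 7, 5, 6, 3, 11, 2]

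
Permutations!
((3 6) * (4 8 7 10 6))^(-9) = ((3 4 8 7 10 6))^(-9) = (3 7)(4 10)(6 8)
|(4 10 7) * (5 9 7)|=5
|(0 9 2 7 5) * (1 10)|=10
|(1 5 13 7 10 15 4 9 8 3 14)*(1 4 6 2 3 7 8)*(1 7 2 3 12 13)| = 8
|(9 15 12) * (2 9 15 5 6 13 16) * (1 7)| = 6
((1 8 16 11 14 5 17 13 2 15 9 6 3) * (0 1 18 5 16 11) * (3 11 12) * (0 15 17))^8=((0 1 8 12 3 18 5)(2 17 13)(6 11 14 16 15 9))^8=(0 1 8 12 3 18 5)(2 13 17)(6 14 15)(9 11 16)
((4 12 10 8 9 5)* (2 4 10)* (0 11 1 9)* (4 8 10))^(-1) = (0 8 2 12 4 5 9 1 11) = ((0 11 1 9 5 4 12 2 8))^(-1)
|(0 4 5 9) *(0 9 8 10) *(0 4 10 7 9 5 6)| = 4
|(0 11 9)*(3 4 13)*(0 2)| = |(0 11 9 2)(3 4 13)| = 12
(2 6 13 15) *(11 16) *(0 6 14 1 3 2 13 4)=(0 6 4)(1 3 2 14)(11 16)(13 15)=[6, 3, 14, 2, 0, 5, 4, 7, 8, 9, 10, 16, 12, 15, 1, 13, 11]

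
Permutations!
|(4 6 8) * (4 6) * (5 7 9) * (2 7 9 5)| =4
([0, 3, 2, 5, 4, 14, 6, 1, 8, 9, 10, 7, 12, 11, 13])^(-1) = [0, 7, 2, 1, 4, 3, 6, 11, 8, 9, 10, 13, 12, 14, 5]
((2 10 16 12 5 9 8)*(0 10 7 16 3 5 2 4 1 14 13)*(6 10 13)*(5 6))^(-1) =(0 13)(1 4 8 9 5 14)(2 12 16 7)(3 10 6)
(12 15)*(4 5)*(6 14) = (4 5)(6 14)(12 15) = [0, 1, 2, 3, 5, 4, 14, 7, 8, 9, 10, 11, 15, 13, 6, 12]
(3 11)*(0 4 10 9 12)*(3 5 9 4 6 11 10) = (0 6 11 5 9 12)(3 10 4) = [6, 1, 2, 10, 3, 9, 11, 7, 8, 12, 4, 5, 0]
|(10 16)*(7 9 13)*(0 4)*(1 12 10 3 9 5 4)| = |(0 1 12 10 16 3 9 13 7 5 4)| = 11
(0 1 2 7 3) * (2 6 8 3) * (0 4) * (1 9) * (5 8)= [9, 6, 7, 4, 0, 8, 5, 2, 3, 1]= (0 9 1 6 5 8 3 4)(2 7)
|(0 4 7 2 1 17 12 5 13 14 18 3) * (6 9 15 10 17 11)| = |(0 4 7 2 1 11 6 9 15 10 17 12 5 13 14 18 3)| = 17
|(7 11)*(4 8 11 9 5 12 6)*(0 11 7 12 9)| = |(0 11 12 6 4 8 7)(5 9)| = 14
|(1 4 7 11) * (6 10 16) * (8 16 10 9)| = 4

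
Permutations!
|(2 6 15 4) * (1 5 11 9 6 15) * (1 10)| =6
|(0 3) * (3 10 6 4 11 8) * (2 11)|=8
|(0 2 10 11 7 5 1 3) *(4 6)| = |(0 2 10 11 7 5 1 3)(4 6)| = 8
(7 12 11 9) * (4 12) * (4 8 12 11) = (4 11 9 7 8 12) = [0, 1, 2, 3, 11, 5, 6, 8, 12, 7, 10, 9, 4]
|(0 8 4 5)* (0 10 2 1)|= |(0 8 4 5 10 2 1)|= 7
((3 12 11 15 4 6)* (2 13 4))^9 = (2 13 4 6 3 12 11 15)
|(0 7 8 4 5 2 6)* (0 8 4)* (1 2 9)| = 9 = |(0 7 4 5 9 1 2 6 8)|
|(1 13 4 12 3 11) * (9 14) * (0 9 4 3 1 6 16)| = |(0 9 14 4 12 1 13 3 11 6 16)| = 11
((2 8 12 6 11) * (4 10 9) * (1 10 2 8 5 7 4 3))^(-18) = ((1 10 9 3)(2 5 7 4)(6 11 8 12))^(-18) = (1 9)(2 7)(3 10)(4 5)(6 8)(11 12)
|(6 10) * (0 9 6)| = 4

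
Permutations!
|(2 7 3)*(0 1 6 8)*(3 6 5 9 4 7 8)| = |(0 1 5 9 4 7 6 3 2 8)| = 10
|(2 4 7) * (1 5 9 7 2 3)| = 10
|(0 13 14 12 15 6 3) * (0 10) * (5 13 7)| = 10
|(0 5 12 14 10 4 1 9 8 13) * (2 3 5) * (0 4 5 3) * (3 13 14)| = 10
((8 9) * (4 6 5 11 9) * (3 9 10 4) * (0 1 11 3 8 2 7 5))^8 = ((0 1 11 10 4 6)(2 7 5 3 9))^8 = (0 11 4)(1 10 6)(2 3 7 9 5)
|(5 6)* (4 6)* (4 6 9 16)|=6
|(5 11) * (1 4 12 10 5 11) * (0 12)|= 6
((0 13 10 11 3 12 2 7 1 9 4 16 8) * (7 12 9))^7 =((0 13 10 11 3 9 4 16 8)(1 7)(2 12))^7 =(0 16 9 11 13 8 4 3 10)(1 7)(2 12)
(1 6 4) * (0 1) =(0 1 6 4) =[1, 6, 2, 3, 0, 5, 4]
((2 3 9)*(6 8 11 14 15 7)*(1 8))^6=(1 6 7 15 14 11 8)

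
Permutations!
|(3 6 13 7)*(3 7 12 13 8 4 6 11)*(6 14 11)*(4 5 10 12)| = |(3 6 8 5 10 12 13 4 14 11)| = 10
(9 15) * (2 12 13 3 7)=(2 12 13 3 7)(9 15)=[0, 1, 12, 7, 4, 5, 6, 2, 8, 15, 10, 11, 13, 3, 14, 9]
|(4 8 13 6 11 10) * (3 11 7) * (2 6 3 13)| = |(2 6 7 13 3 11 10 4 8)| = 9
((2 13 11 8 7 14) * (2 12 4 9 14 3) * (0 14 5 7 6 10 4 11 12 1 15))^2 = (0 1)(2 12 8 10 9 7)(3 13 11 6 4 5)(14 15)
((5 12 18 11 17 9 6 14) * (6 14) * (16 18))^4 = (5 11)(9 16)(12 17)(14 18)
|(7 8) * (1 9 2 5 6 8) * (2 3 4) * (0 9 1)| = 9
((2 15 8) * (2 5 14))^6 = ((2 15 8 5 14))^6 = (2 15 8 5 14)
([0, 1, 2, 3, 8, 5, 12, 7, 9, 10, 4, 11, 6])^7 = [0, 1, 2, 3, 10, 5, 12, 7, 4, 8, 9, 11, 6]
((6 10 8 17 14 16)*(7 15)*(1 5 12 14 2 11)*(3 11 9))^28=((1 5 12 14 16 6 10 8 17 2 9 3 11)(7 15))^28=(1 12 16 10 17 9 11 5 14 6 8 2 3)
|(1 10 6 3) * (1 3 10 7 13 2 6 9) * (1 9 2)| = 3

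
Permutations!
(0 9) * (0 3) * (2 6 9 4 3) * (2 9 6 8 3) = (9)(0 4 2 8 3) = [4, 1, 8, 0, 2, 5, 6, 7, 3, 9]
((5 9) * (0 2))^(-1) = (0 2)(5 9)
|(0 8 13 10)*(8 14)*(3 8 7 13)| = 10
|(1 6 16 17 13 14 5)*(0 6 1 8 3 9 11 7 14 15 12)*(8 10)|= |(0 6 16 17 13 15 12)(3 9 11 7 14 5 10 8)|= 56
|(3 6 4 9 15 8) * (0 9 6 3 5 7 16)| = |(0 9 15 8 5 7 16)(4 6)| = 14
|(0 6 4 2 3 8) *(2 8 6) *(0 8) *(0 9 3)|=4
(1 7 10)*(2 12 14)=(1 7 10)(2 12 14)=[0, 7, 12, 3, 4, 5, 6, 10, 8, 9, 1, 11, 14, 13, 2]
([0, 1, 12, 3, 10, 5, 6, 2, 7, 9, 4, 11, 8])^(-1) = (2 7 8 12)(4 10)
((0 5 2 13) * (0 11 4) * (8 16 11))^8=((0 5 2 13 8 16 11 4))^8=(16)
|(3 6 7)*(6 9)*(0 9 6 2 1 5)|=15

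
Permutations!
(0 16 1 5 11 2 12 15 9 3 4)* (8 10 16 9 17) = (0 9 3 4)(1 5 11 2 12 15 17 8 10 16) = [9, 5, 12, 4, 0, 11, 6, 7, 10, 3, 16, 2, 15, 13, 14, 17, 1, 8]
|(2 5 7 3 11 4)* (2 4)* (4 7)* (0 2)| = 7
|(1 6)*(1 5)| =|(1 6 5)| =3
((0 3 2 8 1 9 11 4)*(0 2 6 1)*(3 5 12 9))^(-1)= (0 8 2 4 11 9 12 5)(1 6 3)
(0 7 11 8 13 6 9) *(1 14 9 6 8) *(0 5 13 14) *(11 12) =(0 7 12 11 1)(5 13 8 14 9) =[7, 0, 2, 3, 4, 13, 6, 12, 14, 5, 10, 1, 11, 8, 9]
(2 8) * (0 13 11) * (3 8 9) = (0 13 11)(2 9 3 8) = [13, 1, 9, 8, 4, 5, 6, 7, 2, 3, 10, 0, 12, 11]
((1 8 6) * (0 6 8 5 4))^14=(8)(0 4 5 1 6)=((8)(0 6 1 5 4))^14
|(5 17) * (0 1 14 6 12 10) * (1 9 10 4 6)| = 6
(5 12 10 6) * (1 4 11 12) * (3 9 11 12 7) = (1 4 12 10 6 5)(3 9 11 7) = [0, 4, 2, 9, 12, 1, 5, 3, 8, 11, 6, 7, 10]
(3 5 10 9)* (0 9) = (0 9 3 5 10) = [9, 1, 2, 5, 4, 10, 6, 7, 8, 3, 0]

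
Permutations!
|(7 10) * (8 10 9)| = 4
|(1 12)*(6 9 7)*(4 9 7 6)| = |(1 12)(4 9 6 7)| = 4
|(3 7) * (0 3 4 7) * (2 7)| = |(0 3)(2 7 4)| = 6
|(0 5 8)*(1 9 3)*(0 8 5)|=3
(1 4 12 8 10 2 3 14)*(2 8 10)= (1 4 12 10 8 2 3 14)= [0, 4, 3, 14, 12, 5, 6, 7, 2, 9, 8, 11, 10, 13, 1]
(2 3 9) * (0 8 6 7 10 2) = (0 8 6 7 10 2 3 9) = [8, 1, 3, 9, 4, 5, 7, 10, 6, 0, 2]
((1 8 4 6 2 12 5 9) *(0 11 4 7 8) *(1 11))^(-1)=(0 1)(2 6 4 11 9 5 12)(7 8)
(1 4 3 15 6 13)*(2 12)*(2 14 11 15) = (1 4 3 2 12 14 11 15 6 13) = [0, 4, 12, 2, 3, 5, 13, 7, 8, 9, 10, 15, 14, 1, 11, 6]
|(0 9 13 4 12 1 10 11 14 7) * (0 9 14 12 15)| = 28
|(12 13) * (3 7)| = 2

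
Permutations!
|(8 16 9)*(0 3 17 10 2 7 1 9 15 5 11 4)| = 14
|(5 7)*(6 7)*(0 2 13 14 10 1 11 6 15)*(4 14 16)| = |(0 2 13 16 4 14 10 1 11 6 7 5 15)| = 13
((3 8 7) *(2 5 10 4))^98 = ((2 5 10 4)(3 8 7))^98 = (2 10)(3 7 8)(4 5)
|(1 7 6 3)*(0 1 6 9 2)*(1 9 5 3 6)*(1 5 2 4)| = |(0 9 4 1 7 2)(3 5)| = 6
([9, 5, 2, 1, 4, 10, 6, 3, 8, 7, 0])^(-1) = (0 10 5 1 3 7 9)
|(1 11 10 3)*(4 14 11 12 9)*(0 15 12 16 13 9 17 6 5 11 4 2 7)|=30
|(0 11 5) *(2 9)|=|(0 11 5)(2 9)|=6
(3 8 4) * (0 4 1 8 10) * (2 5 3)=(0 4 2 5 3 10)(1 8)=[4, 8, 5, 10, 2, 3, 6, 7, 1, 9, 0]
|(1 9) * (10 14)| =2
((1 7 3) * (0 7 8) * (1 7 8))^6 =(8)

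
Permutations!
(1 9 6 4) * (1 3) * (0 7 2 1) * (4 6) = (0 7 2 1 9 4 3) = [7, 9, 1, 0, 3, 5, 6, 2, 8, 4]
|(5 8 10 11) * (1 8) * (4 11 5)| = |(1 8 10 5)(4 11)| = 4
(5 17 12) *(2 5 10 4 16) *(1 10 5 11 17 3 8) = [0, 10, 11, 8, 16, 3, 6, 7, 1, 9, 4, 17, 5, 13, 14, 15, 2, 12] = (1 10 4 16 2 11 17 12 5 3 8)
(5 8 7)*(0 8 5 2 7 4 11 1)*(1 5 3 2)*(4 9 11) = (0 8 9 11 5 3 2 7 1) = [8, 0, 7, 2, 4, 3, 6, 1, 9, 11, 10, 5]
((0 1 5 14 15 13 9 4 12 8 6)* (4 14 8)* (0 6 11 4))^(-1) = (0 12 4 11 8 5 1)(9 13 15 14)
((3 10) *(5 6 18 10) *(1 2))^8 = ((1 2)(3 5 6 18 10))^8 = (3 18 5 10 6)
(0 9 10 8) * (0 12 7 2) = (0 9 10 8 12 7 2) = [9, 1, 0, 3, 4, 5, 6, 2, 12, 10, 8, 11, 7]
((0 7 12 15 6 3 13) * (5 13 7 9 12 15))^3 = (0 5 9 13 12)(3 6 15 7)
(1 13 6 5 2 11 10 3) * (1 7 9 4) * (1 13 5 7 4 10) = (1 5 2 11)(3 4 13 6 7 9 10) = [0, 5, 11, 4, 13, 2, 7, 9, 8, 10, 3, 1, 12, 6]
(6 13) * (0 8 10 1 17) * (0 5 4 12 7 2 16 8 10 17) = (0 10 1)(2 16 8 17 5 4 12 7)(6 13) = [10, 0, 16, 3, 12, 4, 13, 2, 17, 9, 1, 11, 7, 6, 14, 15, 8, 5]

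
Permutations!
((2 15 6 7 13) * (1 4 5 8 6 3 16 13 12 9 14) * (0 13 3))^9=((0 13 2 15)(1 4 5 8 6 7 12 9 14)(3 16))^9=(0 13 2 15)(3 16)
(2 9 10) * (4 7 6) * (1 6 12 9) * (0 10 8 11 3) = (0 10 2 1 6 4 7 12 9 8 11 3) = [10, 6, 1, 0, 7, 5, 4, 12, 11, 8, 2, 3, 9]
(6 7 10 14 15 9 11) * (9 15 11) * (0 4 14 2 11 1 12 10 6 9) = (15)(0 4 14 1 12 10 2 11 9)(6 7) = [4, 12, 11, 3, 14, 5, 7, 6, 8, 0, 2, 9, 10, 13, 1, 15]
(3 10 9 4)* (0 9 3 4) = (0 9)(3 10) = [9, 1, 2, 10, 4, 5, 6, 7, 8, 0, 3]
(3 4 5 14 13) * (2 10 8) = (2 10 8)(3 4 5 14 13) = [0, 1, 10, 4, 5, 14, 6, 7, 2, 9, 8, 11, 12, 3, 13]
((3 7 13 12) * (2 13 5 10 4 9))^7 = (2 4 5 3 13 9 10 7 12)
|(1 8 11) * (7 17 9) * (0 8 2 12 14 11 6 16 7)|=|(0 8 6 16 7 17 9)(1 2 12 14 11)|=35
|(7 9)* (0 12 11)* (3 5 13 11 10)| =14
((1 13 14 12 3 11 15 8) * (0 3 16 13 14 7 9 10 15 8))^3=(0 8 12 7 15 11 14 13 10 3 1 16 9)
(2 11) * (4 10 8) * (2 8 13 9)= (2 11 8 4 10 13 9)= [0, 1, 11, 3, 10, 5, 6, 7, 4, 2, 13, 8, 12, 9]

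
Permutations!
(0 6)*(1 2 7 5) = (0 6)(1 2 7 5) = [6, 2, 7, 3, 4, 1, 0, 5]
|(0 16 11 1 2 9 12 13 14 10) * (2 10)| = 5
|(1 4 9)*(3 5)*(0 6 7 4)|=|(0 6 7 4 9 1)(3 5)|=6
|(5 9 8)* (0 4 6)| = 3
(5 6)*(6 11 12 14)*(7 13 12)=(5 11 7 13 12 14 6)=[0, 1, 2, 3, 4, 11, 5, 13, 8, 9, 10, 7, 14, 12, 6]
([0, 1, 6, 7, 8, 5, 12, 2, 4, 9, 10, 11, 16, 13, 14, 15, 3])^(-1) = (2 7 3 16 12 6)(4 8)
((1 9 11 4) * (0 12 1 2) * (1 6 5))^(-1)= (0 2 4 11 9 1 5 6 12)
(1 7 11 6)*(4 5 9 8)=(1 7 11 6)(4 5 9 8)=[0, 7, 2, 3, 5, 9, 1, 11, 4, 8, 10, 6]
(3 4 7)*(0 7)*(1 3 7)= [1, 3, 2, 4, 0, 5, 6, 7]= (7)(0 1 3 4)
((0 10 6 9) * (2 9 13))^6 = (13)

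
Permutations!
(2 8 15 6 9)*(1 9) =(1 9 2 8 15 6) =[0, 9, 8, 3, 4, 5, 1, 7, 15, 2, 10, 11, 12, 13, 14, 6]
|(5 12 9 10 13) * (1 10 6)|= 7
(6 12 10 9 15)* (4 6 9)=[0, 1, 2, 3, 6, 5, 12, 7, 8, 15, 4, 11, 10, 13, 14, 9]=(4 6 12 10)(9 15)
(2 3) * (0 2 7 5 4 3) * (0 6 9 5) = [2, 1, 6, 7, 3, 4, 9, 0, 8, 5] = (0 2 6 9 5 4 3 7)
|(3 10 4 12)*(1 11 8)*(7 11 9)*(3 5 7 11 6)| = 28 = |(1 9 11 8)(3 10 4 12 5 7 6)|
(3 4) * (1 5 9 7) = (1 5 9 7)(3 4) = [0, 5, 2, 4, 3, 9, 6, 1, 8, 7]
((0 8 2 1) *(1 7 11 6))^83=(0 1 6 11 7 2 8)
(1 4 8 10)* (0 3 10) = (0 3 10 1 4 8) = [3, 4, 2, 10, 8, 5, 6, 7, 0, 9, 1]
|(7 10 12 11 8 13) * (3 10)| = |(3 10 12 11 8 13 7)| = 7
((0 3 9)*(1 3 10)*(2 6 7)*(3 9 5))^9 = (0 10 1 9)(3 5)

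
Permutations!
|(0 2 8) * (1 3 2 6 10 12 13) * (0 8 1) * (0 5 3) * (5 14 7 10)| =|(0 6 5 3 2 1)(7 10 12 13 14)| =30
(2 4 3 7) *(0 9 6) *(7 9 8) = (0 8 7 2 4 3 9 6) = [8, 1, 4, 9, 3, 5, 0, 2, 7, 6]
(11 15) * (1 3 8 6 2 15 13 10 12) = (1 3 8 6 2 15 11 13 10 12) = [0, 3, 15, 8, 4, 5, 2, 7, 6, 9, 12, 13, 1, 10, 14, 11]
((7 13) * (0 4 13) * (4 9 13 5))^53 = (0 9 13 7)(4 5)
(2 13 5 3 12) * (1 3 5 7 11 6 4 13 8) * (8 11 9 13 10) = [0, 3, 11, 12, 10, 5, 4, 9, 1, 13, 8, 6, 2, 7] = (1 3 12 2 11 6 4 10 8)(7 9 13)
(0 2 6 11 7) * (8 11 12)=(0 2 6 12 8 11 7)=[2, 1, 6, 3, 4, 5, 12, 0, 11, 9, 10, 7, 8]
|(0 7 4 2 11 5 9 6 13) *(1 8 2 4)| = 10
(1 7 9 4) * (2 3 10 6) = [0, 7, 3, 10, 1, 5, 2, 9, 8, 4, 6] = (1 7 9 4)(2 3 10 6)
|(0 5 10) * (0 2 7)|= 5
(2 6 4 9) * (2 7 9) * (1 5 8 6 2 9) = (1 5 8 6 4 9 7) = [0, 5, 2, 3, 9, 8, 4, 1, 6, 7]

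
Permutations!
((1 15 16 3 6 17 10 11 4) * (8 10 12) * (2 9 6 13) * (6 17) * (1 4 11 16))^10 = (2 9 17 12 8 10 16 3 13)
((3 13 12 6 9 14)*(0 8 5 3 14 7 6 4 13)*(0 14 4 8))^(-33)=(3 4 12 5 14 13 8)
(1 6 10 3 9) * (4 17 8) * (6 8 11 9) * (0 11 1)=(0 11 9)(1 8 4 17)(3 6 10)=[11, 8, 2, 6, 17, 5, 10, 7, 4, 0, 3, 9, 12, 13, 14, 15, 16, 1]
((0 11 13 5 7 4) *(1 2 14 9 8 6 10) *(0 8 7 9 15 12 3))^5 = (0 7 1 3 9 10 12 5 6 15 13 8 14 11 4 2)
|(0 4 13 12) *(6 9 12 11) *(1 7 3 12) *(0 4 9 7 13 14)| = |(0 9 1 13 11 6 7 3 12 4 14)| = 11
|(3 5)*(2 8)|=2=|(2 8)(3 5)|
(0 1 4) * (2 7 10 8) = (0 1 4)(2 7 10 8) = [1, 4, 7, 3, 0, 5, 6, 10, 2, 9, 8]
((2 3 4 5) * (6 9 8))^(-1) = ((2 3 4 5)(6 9 8))^(-1) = (2 5 4 3)(6 8 9)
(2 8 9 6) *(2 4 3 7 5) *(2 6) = [0, 1, 8, 7, 3, 6, 4, 5, 9, 2] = (2 8 9)(3 7 5 6 4)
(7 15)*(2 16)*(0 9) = (0 9)(2 16)(7 15) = [9, 1, 16, 3, 4, 5, 6, 15, 8, 0, 10, 11, 12, 13, 14, 7, 2]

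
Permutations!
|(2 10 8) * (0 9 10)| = |(0 9 10 8 2)| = 5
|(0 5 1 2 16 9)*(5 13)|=|(0 13 5 1 2 16 9)|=7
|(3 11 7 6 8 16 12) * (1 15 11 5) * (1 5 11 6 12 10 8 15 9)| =12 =|(1 9)(3 11 7 12)(6 15)(8 16 10)|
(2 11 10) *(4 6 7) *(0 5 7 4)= (0 5 7)(2 11 10)(4 6)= [5, 1, 11, 3, 6, 7, 4, 0, 8, 9, 2, 10]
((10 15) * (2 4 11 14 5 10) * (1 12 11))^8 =(1 4 2 15 10 5 14 11 12)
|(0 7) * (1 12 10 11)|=|(0 7)(1 12 10 11)|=4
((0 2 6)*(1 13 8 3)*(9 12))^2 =((0 2 6)(1 13 8 3)(9 12))^2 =(0 6 2)(1 8)(3 13)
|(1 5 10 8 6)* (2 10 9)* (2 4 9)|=6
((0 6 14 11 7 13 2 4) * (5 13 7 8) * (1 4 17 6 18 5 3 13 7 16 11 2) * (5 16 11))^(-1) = (0 4 1 13 3 8 11 7 5 16 18)(2 14 6 17)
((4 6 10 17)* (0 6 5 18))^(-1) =((0 6 10 17 4 5 18))^(-1) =(0 18 5 4 17 10 6)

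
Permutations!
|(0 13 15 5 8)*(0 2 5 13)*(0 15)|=3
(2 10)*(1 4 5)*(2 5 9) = [0, 4, 10, 3, 9, 1, 6, 7, 8, 2, 5] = (1 4 9 2 10 5)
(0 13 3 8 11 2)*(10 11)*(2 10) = (0 13 3 8 2)(10 11) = [13, 1, 0, 8, 4, 5, 6, 7, 2, 9, 11, 10, 12, 3]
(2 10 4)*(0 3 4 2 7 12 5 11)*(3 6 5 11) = (0 6 5 3 4 7 12 11)(2 10) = [6, 1, 10, 4, 7, 3, 5, 12, 8, 9, 2, 0, 11]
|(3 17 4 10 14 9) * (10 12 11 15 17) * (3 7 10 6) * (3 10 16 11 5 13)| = 14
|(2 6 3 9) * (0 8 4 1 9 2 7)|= |(0 8 4 1 9 7)(2 6 3)|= 6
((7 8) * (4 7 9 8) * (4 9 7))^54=(9)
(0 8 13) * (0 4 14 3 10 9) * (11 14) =(0 8 13 4 11 14 3 10 9) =[8, 1, 2, 10, 11, 5, 6, 7, 13, 0, 9, 14, 12, 4, 3]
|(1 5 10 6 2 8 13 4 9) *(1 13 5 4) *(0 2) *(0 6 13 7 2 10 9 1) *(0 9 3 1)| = 11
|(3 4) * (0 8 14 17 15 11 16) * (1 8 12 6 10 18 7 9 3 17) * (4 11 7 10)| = 66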